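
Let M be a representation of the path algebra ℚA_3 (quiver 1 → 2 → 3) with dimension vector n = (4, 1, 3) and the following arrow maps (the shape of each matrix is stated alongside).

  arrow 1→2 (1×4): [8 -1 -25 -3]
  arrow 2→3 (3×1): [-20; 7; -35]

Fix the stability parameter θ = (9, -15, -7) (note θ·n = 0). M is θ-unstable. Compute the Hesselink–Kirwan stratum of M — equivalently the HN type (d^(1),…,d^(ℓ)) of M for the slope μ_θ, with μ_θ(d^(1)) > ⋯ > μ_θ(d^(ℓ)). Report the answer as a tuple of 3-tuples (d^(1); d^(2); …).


Interval decomposition of M: I[1,1]^3, I[1,3], I[3,3]^2.
HN type (ℓ=3): μ^(1)=9; μ^(2)=-13/3; μ^(3)=-7

((3, 0, 0); (1, 1, 1); (0, 0, 2))


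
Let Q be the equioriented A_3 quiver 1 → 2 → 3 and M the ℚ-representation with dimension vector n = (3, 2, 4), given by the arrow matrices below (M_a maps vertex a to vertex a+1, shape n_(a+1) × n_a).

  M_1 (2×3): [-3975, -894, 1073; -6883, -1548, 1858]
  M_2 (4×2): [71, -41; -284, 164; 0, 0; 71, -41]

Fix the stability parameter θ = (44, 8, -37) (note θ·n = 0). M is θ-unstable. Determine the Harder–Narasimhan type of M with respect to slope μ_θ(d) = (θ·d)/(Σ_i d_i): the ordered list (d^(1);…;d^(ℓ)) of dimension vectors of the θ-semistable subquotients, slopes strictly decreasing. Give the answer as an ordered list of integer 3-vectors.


Interval decomposition of M: I[1,1], I[1,2], I[1,3], I[3,3]^3.
HN type (ℓ=4): μ^(1)=44; μ^(2)=26; μ^(3)=5; μ^(4)=-37

((1, 0, 0); (1, 1, 0); (1, 1, 1); (0, 0, 3))


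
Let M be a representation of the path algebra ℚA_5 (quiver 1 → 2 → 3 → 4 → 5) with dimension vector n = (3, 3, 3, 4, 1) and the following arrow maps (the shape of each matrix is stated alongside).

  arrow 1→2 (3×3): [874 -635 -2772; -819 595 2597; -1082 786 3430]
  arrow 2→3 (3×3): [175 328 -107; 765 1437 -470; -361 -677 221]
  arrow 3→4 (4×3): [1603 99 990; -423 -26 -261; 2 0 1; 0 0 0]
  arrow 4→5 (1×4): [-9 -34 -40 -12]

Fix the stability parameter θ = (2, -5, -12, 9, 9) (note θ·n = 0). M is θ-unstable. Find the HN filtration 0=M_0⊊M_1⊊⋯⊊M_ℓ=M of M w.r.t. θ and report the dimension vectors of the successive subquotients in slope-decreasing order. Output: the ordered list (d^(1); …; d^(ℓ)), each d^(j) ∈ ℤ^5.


Via rank(M_{q-1}∘⋯∘M_p): M ≅ I[1,1], I[1,4], I[1,5], I[2,4], I[4,4].
μ_θ-semistable layers: μ^(1)=9; μ^(2)=2; μ^(3)=-5; μ^(4)=-17/2

((0, 0, 0, 4, 1); (1, 0, 0, 0, 0); (2, 2, 2, 0, 0); (0, 1, 1, 0, 0))


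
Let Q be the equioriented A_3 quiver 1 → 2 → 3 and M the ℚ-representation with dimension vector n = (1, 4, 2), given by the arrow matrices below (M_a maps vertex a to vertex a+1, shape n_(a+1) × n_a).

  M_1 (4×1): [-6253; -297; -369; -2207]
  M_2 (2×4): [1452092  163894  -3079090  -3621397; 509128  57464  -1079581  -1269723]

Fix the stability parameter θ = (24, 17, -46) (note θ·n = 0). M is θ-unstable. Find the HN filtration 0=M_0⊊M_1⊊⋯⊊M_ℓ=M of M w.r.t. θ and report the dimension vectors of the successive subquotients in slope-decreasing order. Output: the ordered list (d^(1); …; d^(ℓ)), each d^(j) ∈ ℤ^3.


Barcode: M ≅ I[1,3], I[2,2]^2, I[2,3]. HN layers by μ_θ (3 steps, strictly decreasing):
  μ^(1)=17; μ^(2)=-5/3; μ^(3)=-29/2

((0, 2, 0); (1, 1, 1); (0, 1, 1))


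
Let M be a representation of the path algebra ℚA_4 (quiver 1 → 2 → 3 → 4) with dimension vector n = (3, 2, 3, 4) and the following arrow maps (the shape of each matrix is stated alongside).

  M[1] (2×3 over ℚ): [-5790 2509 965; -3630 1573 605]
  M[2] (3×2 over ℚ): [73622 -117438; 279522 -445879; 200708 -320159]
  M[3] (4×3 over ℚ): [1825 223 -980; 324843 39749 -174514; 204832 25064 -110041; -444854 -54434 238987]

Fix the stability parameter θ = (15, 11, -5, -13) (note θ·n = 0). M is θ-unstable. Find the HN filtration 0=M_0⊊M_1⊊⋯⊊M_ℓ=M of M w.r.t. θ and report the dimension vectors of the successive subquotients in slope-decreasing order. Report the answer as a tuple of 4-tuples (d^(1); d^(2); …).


Interval decomposition of M: I[1,1]^2, I[1,4], I[2,3], I[3,4], I[4,4]^2.
HN type (ℓ=5): μ^(1)=15; μ^(2)=3; μ^(3)=2; μ^(4)=-9; μ^(5)=-13

((2, 0, 0, 0); (0, 1, 1, 0); (1, 1, 1, 1); (0, 0, 1, 1); (0, 0, 0, 2))


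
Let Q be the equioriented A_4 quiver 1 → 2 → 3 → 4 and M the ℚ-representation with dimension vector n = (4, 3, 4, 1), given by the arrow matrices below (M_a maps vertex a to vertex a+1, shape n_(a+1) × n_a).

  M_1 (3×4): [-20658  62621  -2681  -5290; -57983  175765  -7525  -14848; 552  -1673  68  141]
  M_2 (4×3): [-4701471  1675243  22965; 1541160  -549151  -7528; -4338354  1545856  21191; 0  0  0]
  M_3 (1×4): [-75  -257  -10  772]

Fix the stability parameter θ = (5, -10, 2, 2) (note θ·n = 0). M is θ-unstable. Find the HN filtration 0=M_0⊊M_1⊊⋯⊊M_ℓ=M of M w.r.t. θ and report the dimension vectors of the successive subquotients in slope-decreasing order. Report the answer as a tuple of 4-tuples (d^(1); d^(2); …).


Interval decomposition of M: I[1,1], I[1,3]^2, I[1,4], I[3,3].
HN type (ℓ=3): μ^(1)=5; μ^(2)=2; μ^(3)=-5/2

((1, 0, 0, 0); (0, 0, 4, 1); (3, 3, 0, 0))


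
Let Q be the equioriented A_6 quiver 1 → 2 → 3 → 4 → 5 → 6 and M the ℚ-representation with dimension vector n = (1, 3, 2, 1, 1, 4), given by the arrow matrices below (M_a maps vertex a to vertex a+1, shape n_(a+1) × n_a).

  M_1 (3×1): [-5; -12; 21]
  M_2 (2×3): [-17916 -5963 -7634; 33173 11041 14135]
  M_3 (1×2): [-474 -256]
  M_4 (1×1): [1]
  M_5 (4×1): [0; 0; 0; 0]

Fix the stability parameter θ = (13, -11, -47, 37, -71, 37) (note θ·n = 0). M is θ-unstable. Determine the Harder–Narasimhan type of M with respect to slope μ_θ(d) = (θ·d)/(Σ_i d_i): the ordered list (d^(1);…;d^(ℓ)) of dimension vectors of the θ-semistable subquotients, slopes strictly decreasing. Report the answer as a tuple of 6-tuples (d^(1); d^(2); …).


Barcode: M ≅ I[1,5], I[2,2], I[2,3], I[6,6]^4. HN layers by μ_θ (4 steps, strictly decreasing):
  μ^(1)=37; μ^(2)=-11; μ^(3)=-79/5; μ^(4)=-29

((0, 0, 0, 0, 0, 4); (0, 1, 0, 0, 0, 0); (1, 1, 1, 1, 1, 0); (0, 1, 1, 0, 0, 0))


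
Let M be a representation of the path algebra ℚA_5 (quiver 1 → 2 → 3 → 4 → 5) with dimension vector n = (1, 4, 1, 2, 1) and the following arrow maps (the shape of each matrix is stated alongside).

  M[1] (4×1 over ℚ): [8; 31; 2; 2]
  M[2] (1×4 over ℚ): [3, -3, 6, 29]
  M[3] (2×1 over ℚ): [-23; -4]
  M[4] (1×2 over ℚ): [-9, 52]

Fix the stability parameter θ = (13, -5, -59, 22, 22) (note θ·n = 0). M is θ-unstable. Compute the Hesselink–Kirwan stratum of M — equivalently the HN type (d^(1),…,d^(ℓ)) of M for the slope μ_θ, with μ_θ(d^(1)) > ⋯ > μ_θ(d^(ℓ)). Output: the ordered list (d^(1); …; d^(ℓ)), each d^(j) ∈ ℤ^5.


Via rank(M_{q-1}∘⋯∘M_p): M ≅ I[1,5], I[2,2]^3, I[4,4].
μ_θ-semistable layers: μ^(1)=22; μ^(2)=-5; μ^(3)=-17

((0, 0, 0, 2, 1); (0, 3, 0, 0, 0); (1, 1, 1, 0, 0))


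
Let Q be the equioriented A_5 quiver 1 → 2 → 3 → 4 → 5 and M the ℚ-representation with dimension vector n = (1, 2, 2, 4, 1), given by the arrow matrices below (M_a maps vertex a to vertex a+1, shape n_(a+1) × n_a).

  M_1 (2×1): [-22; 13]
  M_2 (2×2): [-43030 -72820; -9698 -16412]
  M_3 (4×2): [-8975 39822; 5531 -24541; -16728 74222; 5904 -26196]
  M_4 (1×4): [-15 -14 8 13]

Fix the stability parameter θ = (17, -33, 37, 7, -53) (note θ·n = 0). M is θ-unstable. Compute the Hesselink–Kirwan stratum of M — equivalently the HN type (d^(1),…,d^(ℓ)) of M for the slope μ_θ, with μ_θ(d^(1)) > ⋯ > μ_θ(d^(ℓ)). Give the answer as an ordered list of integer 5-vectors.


Barcode: M ≅ I[1,2], I[2,5], I[3,4], I[4,4]^2. HN layers by μ_θ (5 steps, strictly decreasing):
  μ^(1)=22; μ^(2)=7; μ^(3)=-3; μ^(4)=-8; μ^(5)=-33

((0, 0, 1, 1, 0); (0, 0, 0, 2, 0); (0, 0, 1, 1, 1); (1, 1, 0, 0, 0); (0, 1, 0, 0, 0))


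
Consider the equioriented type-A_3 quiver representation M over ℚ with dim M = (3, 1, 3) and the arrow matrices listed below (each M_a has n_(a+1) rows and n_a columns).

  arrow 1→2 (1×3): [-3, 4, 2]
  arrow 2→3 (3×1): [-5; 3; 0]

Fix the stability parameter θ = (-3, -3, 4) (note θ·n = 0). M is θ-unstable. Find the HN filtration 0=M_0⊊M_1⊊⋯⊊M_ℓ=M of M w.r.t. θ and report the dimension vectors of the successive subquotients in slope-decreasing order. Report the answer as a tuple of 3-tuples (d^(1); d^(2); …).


Interval decomposition of M: I[1,1]^2, I[1,3], I[3,3]^2.
HN type (ℓ=2): μ^(1)=4; μ^(2)=-3

((0, 0, 3); (3, 1, 0))


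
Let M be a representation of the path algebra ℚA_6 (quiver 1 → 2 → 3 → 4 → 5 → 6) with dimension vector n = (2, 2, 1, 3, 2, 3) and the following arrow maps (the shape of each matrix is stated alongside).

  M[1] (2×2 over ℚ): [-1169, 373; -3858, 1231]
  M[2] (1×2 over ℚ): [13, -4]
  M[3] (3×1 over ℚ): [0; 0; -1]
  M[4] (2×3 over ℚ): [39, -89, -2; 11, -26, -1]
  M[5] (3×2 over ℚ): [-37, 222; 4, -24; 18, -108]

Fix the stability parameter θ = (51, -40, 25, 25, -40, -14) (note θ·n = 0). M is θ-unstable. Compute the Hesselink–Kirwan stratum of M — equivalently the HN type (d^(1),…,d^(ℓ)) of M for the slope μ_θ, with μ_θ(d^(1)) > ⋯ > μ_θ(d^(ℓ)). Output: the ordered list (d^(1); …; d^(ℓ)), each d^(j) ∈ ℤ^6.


Interval decomposition of M: I[1,2], I[1,6], I[4,4], I[4,5], I[6,6]^2.
HN type (ℓ=5): μ^(1)=25; μ^(2)=11/2; μ^(3)=7/6; μ^(4)=-15/2; μ^(5)=-14

((0, 0, 0, 1, 0, 0); (1, 1, 0, 0, 0, 0); (1, 1, 1, 1, 1, 1); (0, 0, 0, 1, 1, 0); (0, 0, 0, 0, 0, 2))


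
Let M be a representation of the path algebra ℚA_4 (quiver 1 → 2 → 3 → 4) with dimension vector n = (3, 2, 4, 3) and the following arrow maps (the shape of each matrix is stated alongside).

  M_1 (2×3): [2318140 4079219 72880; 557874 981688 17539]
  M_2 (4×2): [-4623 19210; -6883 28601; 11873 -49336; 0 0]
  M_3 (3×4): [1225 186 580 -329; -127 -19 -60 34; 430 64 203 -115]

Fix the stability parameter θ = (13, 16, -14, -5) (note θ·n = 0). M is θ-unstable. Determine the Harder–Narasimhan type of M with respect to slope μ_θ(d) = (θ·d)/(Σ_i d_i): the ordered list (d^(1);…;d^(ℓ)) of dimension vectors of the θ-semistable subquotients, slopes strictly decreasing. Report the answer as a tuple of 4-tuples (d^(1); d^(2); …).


Barcode: M ≅ I[1,1], I[1,4]^2, I[3,3], I[3,4]. HN layers by μ_θ (4 steps, strictly decreasing):
  μ^(1)=13; μ^(2)=5/2; μ^(3)=-5; μ^(4)=-14

((1, 0, 0, 0); (2, 2, 2, 2); (0, 0, 0, 1); (0, 0, 2, 0))


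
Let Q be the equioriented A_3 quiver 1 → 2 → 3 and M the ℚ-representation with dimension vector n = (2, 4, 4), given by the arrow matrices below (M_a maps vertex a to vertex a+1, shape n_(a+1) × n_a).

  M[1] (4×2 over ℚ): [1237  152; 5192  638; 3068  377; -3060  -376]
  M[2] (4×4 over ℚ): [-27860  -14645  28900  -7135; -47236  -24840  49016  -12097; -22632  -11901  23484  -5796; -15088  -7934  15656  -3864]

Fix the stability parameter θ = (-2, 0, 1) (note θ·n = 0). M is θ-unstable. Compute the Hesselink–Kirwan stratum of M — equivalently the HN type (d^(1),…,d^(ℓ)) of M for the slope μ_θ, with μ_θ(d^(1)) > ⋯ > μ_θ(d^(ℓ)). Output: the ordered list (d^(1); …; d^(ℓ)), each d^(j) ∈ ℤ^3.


Interval decomposition of M: I[1,2], I[1,3], I[2,2], I[2,3], I[3,3]^2.
HN type (ℓ=3): μ^(1)=1; μ^(2)=0; μ^(3)=-2

((0, 0, 4); (0, 4, 0); (2, 0, 0))


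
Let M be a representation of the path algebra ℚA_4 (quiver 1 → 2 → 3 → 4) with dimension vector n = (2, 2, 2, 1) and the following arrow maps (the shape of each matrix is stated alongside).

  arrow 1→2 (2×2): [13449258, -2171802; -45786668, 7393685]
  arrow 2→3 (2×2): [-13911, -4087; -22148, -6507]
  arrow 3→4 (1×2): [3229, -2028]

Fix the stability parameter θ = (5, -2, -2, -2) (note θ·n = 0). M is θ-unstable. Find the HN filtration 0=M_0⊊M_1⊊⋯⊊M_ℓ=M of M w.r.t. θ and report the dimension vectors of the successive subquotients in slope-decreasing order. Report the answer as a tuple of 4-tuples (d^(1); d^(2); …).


Interval decomposition of M: I[1,3], I[1,4].
HN type (ℓ=2): μ^(1)=1/3; μ^(2)=-1/4

((1, 1, 1, 0); (1, 1, 1, 1))


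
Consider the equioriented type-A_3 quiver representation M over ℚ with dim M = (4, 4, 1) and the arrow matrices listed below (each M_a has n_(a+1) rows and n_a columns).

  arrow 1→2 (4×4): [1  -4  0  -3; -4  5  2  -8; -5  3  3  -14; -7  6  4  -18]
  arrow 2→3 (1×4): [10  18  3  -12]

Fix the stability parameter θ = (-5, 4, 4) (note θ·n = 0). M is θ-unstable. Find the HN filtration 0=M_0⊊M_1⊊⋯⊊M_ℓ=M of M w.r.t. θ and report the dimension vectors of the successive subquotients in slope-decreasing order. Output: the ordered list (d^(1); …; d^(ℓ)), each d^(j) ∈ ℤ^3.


Interval decomposition of M: I[1,2]^3, I[1,3].
HN type (ℓ=2): μ^(1)=4; μ^(2)=-5

((0, 4, 1); (4, 0, 0))


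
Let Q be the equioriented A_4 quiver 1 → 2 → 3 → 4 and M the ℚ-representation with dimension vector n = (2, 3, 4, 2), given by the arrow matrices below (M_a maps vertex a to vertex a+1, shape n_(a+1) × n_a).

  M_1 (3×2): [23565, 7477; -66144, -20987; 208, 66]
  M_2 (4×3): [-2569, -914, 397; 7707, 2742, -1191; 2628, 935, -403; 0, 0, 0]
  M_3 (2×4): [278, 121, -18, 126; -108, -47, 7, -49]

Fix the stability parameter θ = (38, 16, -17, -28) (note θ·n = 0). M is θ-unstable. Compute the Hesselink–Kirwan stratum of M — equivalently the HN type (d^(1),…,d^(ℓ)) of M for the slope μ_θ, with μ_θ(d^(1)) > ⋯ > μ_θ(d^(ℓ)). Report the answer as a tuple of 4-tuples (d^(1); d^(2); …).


Interval decomposition of M: I[1,4]^2, I[2,2], I[3,3]^2.
HN type (ℓ=3): μ^(1)=16; μ^(2)=9/4; μ^(3)=-17

((0, 1, 0, 0); (2, 2, 2, 2); (0, 0, 2, 0))


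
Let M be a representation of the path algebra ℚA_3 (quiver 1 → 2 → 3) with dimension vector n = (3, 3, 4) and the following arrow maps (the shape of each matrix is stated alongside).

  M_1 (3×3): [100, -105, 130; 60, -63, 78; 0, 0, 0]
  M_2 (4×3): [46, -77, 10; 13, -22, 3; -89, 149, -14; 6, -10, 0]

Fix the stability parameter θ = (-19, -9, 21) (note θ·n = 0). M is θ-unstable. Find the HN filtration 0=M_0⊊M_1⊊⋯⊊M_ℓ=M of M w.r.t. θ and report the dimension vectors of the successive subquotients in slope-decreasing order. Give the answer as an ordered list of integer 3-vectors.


Via rank(M_{q-1}∘⋯∘M_p): M ≅ I[1,1]^2, I[1,3], I[2,3]^2, I[3,3].
μ_θ-semistable layers: μ^(1)=21; μ^(2)=-9; μ^(3)=-19

((0, 0, 4); (0, 3, 0); (3, 0, 0))


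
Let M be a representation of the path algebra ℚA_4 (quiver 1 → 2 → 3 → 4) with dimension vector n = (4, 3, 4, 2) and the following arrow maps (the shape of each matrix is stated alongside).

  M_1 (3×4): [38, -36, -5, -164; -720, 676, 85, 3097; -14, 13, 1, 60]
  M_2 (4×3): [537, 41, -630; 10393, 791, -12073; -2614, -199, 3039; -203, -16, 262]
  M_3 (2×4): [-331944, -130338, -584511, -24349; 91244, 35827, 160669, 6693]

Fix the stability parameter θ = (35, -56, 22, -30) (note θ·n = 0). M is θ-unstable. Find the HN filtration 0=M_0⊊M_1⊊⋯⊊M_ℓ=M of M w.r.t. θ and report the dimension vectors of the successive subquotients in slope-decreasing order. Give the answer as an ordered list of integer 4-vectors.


Via rank(M_{q-1}∘⋯∘M_p): M ≅ I[1,1], I[1,3], I[1,4]^2, I[3,3].
μ_θ-semistable layers: μ^(1)=35; μ^(2)=22; μ^(3)=-4; μ^(4)=-21/2

((1, 0, 0, 0); (0, 0, 2, 0); (0, 0, 2, 2); (3, 3, 0, 0))


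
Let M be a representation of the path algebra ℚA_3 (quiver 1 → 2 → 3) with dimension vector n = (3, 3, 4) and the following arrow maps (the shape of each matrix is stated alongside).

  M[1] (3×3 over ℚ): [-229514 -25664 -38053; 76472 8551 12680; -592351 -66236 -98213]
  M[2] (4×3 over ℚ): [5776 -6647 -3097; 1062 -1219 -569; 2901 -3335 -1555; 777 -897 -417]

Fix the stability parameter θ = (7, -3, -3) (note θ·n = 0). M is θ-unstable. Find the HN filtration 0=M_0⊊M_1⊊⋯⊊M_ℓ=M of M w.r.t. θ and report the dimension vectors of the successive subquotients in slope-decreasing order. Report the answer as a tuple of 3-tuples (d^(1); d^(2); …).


Interval decomposition of M: I[1,2], I[1,3]^2, I[3,3]^2.
HN type (ℓ=3): μ^(1)=2; μ^(2)=1/3; μ^(3)=-3

((1, 1, 0); (2, 2, 2); (0, 0, 2))


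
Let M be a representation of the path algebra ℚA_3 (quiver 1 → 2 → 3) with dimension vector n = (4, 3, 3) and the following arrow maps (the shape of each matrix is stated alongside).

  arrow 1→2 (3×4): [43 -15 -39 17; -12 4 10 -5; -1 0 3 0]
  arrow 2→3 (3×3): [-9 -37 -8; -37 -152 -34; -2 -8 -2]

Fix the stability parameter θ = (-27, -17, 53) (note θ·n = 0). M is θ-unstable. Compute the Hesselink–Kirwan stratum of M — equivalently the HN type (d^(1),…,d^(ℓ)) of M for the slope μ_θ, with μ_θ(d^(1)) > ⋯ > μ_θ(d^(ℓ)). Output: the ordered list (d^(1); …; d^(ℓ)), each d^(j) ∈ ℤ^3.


Barcode: M ≅ I[1,1], I[1,3]^3. HN layers by μ_θ (3 steps, strictly decreasing):
  μ^(1)=53; μ^(2)=-17; μ^(3)=-27

((0, 0, 3); (0, 3, 0); (4, 0, 0))


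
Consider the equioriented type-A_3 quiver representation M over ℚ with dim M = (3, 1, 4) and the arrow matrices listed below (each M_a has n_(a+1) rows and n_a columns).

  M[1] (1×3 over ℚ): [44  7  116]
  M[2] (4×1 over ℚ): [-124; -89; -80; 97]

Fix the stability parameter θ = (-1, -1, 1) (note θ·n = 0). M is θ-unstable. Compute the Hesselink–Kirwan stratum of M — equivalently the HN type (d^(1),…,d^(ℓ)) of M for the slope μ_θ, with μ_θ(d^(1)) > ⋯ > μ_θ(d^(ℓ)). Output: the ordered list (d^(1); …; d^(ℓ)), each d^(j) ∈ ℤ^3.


Via rank(M_{q-1}∘⋯∘M_p): M ≅ I[1,1]^2, I[1,3], I[3,3]^3.
μ_θ-semistable layers: μ^(1)=1; μ^(2)=-1

((0, 0, 4); (3, 1, 0))


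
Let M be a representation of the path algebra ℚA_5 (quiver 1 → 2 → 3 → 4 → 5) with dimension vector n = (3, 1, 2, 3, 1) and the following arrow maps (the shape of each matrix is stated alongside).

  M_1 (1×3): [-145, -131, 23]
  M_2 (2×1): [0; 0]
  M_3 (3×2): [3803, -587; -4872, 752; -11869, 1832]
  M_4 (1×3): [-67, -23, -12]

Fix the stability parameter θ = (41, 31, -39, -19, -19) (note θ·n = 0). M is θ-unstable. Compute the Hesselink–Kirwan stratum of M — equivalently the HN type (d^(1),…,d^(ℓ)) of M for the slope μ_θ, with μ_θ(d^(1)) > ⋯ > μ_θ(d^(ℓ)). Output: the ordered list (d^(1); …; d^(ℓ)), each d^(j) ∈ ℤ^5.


Barcode: M ≅ I[1,1]^2, I[1,2], I[3,4], I[3,5], I[4,4]. HN layers by μ_θ (4 steps, strictly decreasing):
  μ^(1)=41; μ^(2)=36; μ^(3)=-19; μ^(4)=-39

((2, 0, 0, 0, 0); (1, 1, 0, 0, 0); (0, 0, 0, 3, 1); (0, 0, 2, 0, 0))


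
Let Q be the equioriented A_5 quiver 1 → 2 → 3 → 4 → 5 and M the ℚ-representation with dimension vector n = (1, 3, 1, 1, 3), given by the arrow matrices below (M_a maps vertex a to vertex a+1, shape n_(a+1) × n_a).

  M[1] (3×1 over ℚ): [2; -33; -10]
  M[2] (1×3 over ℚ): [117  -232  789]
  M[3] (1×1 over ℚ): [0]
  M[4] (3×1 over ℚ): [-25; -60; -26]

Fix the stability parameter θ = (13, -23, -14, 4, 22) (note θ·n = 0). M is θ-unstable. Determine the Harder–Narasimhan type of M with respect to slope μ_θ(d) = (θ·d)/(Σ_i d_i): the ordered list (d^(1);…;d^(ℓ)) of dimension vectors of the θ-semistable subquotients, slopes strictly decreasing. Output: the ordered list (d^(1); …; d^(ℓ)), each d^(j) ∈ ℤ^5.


Via rank(M_{q-1}∘⋯∘M_p): M ≅ I[1,2], I[2,2], I[2,3], I[4,5], I[5,5]^2.
μ_θ-semistable layers: μ^(1)=22; μ^(2)=4; μ^(3)=-5; μ^(4)=-14; μ^(5)=-23

((0, 0, 0, 0, 3); (0, 0, 0, 1, 0); (1, 1, 0, 0, 0); (0, 0, 1, 0, 0); (0, 2, 0, 0, 0))


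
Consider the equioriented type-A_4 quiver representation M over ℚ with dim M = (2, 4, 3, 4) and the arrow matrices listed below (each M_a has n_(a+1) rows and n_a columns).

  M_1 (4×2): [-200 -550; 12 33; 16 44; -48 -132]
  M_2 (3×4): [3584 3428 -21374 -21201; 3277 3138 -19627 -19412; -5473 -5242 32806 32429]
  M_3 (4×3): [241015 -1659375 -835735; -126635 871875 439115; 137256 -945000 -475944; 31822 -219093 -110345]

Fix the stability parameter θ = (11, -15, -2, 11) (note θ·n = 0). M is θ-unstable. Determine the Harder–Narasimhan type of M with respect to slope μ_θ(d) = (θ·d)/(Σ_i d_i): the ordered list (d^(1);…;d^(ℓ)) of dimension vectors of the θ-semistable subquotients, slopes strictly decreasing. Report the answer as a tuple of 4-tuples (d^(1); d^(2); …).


Via rank(M_{q-1}∘⋯∘M_p): M ≅ I[1,1], I[1,2], I[2,3], I[2,4]^2, I[4,4]^2.
μ_θ-semistable layers: μ^(1)=11; μ^(2)=-2; μ^(3)=-15

((1, 0, 0, 4); (1, 1, 3, 0); (0, 3, 0, 0))


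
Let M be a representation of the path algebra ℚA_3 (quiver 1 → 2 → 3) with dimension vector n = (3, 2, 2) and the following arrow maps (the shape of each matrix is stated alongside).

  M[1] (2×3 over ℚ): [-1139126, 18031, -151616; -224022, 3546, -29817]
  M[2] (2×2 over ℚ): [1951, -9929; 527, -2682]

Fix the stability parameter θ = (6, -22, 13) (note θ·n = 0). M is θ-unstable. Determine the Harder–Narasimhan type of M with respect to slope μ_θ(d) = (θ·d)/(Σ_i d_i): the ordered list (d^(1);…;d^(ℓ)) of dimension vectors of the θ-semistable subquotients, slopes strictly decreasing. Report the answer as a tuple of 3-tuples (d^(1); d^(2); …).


Via rank(M_{q-1}∘⋯∘M_p): M ≅ I[1,1], I[1,3]^2.
μ_θ-semistable layers: μ^(1)=13; μ^(2)=6; μ^(3)=-8

((0, 0, 2); (1, 0, 0); (2, 2, 0))


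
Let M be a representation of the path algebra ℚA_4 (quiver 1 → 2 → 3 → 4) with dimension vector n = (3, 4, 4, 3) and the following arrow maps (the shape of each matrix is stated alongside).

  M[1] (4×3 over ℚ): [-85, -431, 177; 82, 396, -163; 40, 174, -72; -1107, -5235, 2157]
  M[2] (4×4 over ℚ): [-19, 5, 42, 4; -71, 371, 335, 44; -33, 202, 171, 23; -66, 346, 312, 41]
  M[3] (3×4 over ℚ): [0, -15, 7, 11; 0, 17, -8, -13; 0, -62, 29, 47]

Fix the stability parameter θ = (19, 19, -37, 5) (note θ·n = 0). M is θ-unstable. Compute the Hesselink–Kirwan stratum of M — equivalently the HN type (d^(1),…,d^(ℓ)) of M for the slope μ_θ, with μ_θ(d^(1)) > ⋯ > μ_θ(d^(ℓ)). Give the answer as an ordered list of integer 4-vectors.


Barcode: M ≅ I[1,3], I[1,4]^2, I[2,4]. HN layers by μ_θ (3 steps, strictly decreasing):
  μ^(1)=5; μ^(2)=1/3; μ^(3)=-9

((0, 0, 0, 3); (3, 3, 3, 0); (0, 1, 1, 0))


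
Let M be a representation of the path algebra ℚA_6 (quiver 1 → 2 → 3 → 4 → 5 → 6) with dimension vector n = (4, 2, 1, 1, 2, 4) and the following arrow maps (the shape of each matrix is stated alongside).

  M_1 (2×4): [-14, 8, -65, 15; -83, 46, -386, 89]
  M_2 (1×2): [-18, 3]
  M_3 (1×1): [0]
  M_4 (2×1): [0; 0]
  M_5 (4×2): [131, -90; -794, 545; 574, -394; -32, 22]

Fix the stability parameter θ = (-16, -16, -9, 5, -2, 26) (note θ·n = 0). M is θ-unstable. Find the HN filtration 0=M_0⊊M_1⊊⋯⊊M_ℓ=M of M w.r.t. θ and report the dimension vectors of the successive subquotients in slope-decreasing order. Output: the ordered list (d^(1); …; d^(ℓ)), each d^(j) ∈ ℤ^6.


Via rank(M_{q-1}∘⋯∘M_p): M ≅ I[1,1]^2, I[1,2], I[1,3], I[4,4], I[5,6]^2, I[6,6]^2.
μ_θ-semistable layers: μ^(1)=26; μ^(2)=5; μ^(3)=-2; μ^(4)=-9; μ^(5)=-16

((0, 0, 0, 0, 0, 4); (0, 0, 0, 1, 0, 0); (0, 0, 0, 0, 2, 0); (0, 0, 1, 0, 0, 0); (4, 2, 0, 0, 0, 0))


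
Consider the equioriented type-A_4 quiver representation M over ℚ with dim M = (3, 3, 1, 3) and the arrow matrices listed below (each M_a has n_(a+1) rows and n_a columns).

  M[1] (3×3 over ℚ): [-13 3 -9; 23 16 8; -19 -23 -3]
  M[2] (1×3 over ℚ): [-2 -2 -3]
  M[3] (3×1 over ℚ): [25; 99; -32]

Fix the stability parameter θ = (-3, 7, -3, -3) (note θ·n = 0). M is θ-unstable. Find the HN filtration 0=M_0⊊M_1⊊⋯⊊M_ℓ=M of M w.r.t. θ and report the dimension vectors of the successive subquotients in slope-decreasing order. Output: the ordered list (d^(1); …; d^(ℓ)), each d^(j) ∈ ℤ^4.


Barcode: M ≅ I[1,2]^2, I[1,4], I[4,4]^2. HN layers by μ_θ (3 steps, strictly decreasing):
  μ^(1)=7; μ^(2)=1/3; μ^(3)=-3

((0, 2, 0, 0); (0, 1, 1, 1); (3, 0, 0, 2))


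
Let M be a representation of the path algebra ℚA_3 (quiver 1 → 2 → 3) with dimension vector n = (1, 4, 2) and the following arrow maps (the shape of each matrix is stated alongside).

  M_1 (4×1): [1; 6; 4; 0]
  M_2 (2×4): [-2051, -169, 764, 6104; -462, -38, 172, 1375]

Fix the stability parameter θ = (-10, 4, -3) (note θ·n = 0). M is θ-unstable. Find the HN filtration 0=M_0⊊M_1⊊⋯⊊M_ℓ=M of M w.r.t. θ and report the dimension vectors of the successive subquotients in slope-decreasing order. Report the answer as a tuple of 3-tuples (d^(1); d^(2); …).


Via rank(M_{q-1}∘⋯∘M_p): M ≅ I[1,3], I[2,2]^2, I[2,3].
μ_θ-semistable layers: μ^(1)=4; μ^(2)=1/2; μ^(3)=-10

((0, 2, 0); (0, 2, 2); (1, 0, 0))


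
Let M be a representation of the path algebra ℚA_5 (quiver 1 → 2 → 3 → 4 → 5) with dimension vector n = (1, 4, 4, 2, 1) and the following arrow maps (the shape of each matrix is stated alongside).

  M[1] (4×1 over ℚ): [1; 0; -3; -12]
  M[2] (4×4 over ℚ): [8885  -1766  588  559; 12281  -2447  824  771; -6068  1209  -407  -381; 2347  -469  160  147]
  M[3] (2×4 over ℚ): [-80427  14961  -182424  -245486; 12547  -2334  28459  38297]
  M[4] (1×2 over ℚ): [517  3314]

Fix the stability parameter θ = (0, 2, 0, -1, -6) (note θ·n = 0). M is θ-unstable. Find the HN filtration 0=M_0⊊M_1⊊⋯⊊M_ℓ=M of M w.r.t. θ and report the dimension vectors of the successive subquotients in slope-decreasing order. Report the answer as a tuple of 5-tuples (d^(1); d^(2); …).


Interval decomposition of M: I[1,5], I[2,3]^2, I[2,4].
HN type (ℓ=3): μ^(1)=1; μ^(2)=1/3; μ^(3)=-1

((0, 2, 2, 0, 0); (0, 1, 1, 1, 0); (1, 1, 1, 1, 1))


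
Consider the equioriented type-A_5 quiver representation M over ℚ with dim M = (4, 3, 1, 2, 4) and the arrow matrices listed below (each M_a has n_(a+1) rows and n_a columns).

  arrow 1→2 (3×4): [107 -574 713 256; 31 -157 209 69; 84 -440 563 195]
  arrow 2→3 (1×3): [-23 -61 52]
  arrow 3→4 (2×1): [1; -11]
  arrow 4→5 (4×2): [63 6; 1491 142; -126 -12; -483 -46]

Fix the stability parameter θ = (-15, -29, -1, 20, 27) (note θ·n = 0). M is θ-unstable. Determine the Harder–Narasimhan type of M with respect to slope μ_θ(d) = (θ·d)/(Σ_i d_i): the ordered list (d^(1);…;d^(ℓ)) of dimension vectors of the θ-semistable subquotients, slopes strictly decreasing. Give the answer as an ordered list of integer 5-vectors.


Barcode: M ≅ I[1,1], I[1,2]^2, I[1,5], I[4,4], I[5,5]^3. HN layers by μ_θ (5 steps, strictly decreasing):
  μ^(1)=27; μ^(2)=20; μ^(3)=-1; μ^(4)=-15; μ^(5)=-22

((0, 0, 0, 0, 4); (0, 0, 0, 2, 0); (0, 0, 1, 0, 0); (1, 0, 0, 0, 0); (3, 3, 0, 0, 0))


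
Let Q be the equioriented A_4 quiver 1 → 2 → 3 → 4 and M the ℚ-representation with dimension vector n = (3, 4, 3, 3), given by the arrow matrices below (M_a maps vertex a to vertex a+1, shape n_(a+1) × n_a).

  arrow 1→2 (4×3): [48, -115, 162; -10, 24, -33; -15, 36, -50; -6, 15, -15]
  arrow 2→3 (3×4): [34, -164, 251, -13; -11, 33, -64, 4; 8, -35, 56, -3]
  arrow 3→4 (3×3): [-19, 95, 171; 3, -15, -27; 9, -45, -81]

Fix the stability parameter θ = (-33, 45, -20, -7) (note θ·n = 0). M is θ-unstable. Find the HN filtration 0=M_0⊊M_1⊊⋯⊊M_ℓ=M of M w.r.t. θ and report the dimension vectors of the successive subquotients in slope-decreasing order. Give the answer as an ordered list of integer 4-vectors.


Interval decomposition of M: I[1,3]^2, I[1,4], I[2,2], I[4,4]^2.
HN type (ℓ=5): μ^(1)=45; μ^(2)=25/2; μ^(3)=6; μ^(4)=-7; μ^(5)=-33

((0, 1, 0, 0); (0, 2, 2, 0); (0, 1, 1, 1); (0, 0, 0, 2); (3, 0, 0, 0))


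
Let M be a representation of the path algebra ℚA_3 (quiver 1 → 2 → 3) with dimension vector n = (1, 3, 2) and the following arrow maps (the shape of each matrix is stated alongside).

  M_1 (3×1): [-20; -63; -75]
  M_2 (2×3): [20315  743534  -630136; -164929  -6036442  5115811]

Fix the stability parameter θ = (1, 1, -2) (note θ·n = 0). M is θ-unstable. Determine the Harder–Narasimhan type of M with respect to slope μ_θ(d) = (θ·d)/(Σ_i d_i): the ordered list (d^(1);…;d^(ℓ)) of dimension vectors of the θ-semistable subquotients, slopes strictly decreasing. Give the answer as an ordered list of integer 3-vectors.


Barcode: M ≅ I[1,3], I[2,2], I[2,3]. HN layers by μ_θ (3 steps, strictly decreasing):
  μ^(1)=1; μ^(2)=0; μ^(3)=-1/2

((0, 1, 0); (1, 1, 1); (0, 1, 1))


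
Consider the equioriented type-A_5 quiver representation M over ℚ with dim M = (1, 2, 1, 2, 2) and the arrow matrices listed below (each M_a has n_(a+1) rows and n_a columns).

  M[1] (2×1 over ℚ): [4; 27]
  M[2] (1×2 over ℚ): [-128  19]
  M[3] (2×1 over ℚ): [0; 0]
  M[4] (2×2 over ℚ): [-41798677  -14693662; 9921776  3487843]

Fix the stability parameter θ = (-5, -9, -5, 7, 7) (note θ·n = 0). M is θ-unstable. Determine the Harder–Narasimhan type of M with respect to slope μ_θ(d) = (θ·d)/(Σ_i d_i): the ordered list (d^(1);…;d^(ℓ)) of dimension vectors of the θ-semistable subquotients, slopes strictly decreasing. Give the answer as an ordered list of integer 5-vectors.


Interval decomposition of M: I[1,3], I[2,2], I[4,5]^2.
HN type (ℓ=4): μ^(1)=7; μ^(2)=-5; μ^(3)=-7; μ^(4)=-9

((0, 0, 0, 2, 2); (0, 0, 1, 0, 0); (1, 1, 0, 0, 0); (0, 1, 0, 0, 0))


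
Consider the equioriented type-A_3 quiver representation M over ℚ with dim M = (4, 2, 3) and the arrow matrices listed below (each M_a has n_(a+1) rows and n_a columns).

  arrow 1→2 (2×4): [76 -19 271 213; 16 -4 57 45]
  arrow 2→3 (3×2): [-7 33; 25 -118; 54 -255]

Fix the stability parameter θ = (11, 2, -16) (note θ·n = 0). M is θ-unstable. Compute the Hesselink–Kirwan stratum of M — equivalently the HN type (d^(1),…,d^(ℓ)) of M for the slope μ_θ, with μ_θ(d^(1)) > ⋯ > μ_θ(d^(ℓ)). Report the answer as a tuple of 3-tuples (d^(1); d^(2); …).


Interval decomposition of M: I[1,1]^2, I[1,3]^2, I[3,3].
HN type (ℓ=3): μ^(1)=11; μ^(2)=-1; μ^(3)=-16

((2, 0, 0); (2, 2, 2); (0, 0, 1))


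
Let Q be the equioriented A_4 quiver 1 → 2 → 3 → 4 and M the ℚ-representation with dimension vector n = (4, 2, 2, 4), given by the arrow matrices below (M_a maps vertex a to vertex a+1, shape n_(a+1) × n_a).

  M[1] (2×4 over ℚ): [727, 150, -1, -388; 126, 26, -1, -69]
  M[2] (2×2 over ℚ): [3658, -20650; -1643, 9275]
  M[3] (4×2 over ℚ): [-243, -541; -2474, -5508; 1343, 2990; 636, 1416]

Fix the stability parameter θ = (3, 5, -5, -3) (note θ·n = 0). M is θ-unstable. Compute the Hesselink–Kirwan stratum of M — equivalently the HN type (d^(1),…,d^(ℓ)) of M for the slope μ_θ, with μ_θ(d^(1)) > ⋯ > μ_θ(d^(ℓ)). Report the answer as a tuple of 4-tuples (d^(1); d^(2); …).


Interval decomposition of M: I[1,1]^2, I[1,2], I[1,4], I[3,4], I[4,4]^2.
HN type (ℓ=5): μ^(1)=5; μ^(2)=3; μ^(3)=0; μ^(4)=-3; μ^(5)=-5

((0, 1, 0, 0); (3, 0, 0, 0); (1, 1, 1, 1); (0, 0, 0, 3); (0, 0, 1, 0))


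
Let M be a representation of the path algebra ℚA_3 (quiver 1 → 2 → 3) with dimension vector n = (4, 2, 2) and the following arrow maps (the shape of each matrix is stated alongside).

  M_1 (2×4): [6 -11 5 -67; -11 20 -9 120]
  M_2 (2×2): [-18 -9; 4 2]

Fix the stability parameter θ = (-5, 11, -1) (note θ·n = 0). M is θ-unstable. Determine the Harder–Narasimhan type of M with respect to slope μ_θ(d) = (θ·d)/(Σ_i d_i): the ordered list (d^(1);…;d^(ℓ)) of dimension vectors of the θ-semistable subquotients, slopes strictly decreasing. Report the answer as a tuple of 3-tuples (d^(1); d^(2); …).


Via rank(M_{q-1}∘⋯∘M_p): M ≅ I[1,1]^2, I[1,2], I[1,3], I[3,3].
μ_θ-semistable layers: μ^(1)=11; μ^(2)=5; μ^(3)=-1; μ^(4)=-5

((0, 1, 0); (0, 1, 1); (0, 0, 1); (4, 0, 0))


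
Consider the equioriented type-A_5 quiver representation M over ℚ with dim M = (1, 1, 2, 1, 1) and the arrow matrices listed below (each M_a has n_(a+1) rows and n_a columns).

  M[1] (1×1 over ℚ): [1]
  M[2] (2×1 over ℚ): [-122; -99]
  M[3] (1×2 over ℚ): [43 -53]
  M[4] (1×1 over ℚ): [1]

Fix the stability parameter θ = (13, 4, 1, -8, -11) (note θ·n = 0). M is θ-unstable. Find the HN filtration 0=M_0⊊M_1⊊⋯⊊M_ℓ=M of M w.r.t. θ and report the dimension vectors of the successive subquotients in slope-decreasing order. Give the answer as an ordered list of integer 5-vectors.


Via rank(M_{q-1}∘⋯∘M_p): M ≅ I[1,5], I[3,3].
μ_θ-semistable layers: μ^(1)=1; μ^(2)=-1/5

((0, 0, 1, 0, 0); (1, 1, 1, 1, 1))


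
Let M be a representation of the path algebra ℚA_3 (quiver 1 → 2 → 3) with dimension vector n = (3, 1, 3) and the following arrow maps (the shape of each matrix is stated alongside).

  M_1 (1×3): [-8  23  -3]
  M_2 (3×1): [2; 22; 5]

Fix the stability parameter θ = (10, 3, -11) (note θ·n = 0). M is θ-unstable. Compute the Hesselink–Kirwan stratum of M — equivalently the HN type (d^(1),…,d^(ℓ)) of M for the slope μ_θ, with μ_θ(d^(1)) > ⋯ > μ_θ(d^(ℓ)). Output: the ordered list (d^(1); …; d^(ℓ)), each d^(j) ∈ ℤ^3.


Via rank(M_{q-1}∘⋯∘M_p): M ≅ I[1,1]^2, I[1,3], I[3,3]^2.
μ_θ-semistable layers: μ^(1)=10; μ^(2)=2/3; μ^(3)=-11

((2, 0, 0); (1, 1, 1); (0, 0, 2))


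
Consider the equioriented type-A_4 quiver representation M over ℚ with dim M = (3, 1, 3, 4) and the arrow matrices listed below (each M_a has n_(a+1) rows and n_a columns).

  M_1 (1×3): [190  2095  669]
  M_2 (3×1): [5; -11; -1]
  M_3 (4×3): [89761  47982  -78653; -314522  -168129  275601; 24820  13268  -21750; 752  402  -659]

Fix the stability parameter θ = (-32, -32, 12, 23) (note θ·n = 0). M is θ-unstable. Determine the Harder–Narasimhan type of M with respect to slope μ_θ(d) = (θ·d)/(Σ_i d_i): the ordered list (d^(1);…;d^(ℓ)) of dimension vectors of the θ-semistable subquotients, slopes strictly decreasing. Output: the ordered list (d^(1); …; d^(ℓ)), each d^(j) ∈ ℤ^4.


Interval decomposition of M: I[1,1]^2, I[1,4], I[3,4]^2, I[4,4].
HN type (ℓ=3): μ^(1)=23; μ^(2)=12; μ^(3)=-32

((0, 0, 0, 4); (0, 0, 3, 0); (3, 1, 0, 0))


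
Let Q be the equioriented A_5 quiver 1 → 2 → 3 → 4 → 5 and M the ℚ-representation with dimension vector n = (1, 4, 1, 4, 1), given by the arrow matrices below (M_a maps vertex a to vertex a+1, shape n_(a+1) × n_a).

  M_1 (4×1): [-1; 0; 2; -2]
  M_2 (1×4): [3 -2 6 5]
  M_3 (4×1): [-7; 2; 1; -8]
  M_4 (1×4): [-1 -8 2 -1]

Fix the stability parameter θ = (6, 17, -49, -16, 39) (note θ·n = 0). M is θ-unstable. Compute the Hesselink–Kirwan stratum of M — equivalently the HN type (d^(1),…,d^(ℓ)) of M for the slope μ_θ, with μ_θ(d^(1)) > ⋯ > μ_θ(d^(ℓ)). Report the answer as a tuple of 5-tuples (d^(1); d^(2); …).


Via rank(M_{q-1}∘⋯∘M_p): M ≅ I[1,5], I[2,2]^3, I[4,4]^3.
μ_θ-semistable layers: μ^(1)=39; μ^(2)=17; μ^(3)=-21/2; μ^(4)=-16

((0, 0, 0, 0, 1); (0, 3, 0, 0, 0); (1, 1, 1, 1, 0); (0, 0, 0, 3, 0))


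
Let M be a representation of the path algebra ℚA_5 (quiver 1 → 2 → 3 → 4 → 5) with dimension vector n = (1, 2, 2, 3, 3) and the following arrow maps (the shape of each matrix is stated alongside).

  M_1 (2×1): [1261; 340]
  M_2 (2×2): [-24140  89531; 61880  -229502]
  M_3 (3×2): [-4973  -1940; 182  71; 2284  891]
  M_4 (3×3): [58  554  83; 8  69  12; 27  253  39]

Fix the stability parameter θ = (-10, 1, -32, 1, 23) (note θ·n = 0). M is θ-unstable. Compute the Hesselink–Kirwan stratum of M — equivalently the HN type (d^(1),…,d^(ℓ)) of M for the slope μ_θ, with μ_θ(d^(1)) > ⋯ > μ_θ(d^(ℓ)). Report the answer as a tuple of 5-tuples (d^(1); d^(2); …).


Via rank(M_{q-1}∘⋯∘M_p): M ≅ I[1,2], I[2,5], I[3,5], I[4,5].
μ_θ-semistable layers: μ^(1)=23; μ^(2)=1; μ^(3)=-10; μ^(4)=-31/2; μ^(5)=-32

((0, 0, 0, 0, 3); (0, 1, 0, 3, 0); (1, 0, 0, 0, 0); (0, 1, 1, 0, 0); (0, 0, 1, 0, 0))


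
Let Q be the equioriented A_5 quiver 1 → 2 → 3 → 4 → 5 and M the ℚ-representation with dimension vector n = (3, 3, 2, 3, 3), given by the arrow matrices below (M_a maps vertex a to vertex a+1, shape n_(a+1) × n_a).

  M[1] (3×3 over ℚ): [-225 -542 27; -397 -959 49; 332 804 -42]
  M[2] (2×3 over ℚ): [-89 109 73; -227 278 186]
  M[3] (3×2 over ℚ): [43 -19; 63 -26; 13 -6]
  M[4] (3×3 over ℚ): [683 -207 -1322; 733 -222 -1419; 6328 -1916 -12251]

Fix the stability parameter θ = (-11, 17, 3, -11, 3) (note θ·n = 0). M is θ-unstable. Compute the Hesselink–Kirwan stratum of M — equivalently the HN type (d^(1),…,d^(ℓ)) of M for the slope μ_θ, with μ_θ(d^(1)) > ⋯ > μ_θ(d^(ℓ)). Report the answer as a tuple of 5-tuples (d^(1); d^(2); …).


Barcode: M ≅ I[1,2], I[1,5]^2, I[4,5]. HN layers by μ_θ (3 steps, strictly decreasing):
  μ^(1)=17; μ^(2)=3; μ^(3)=-11

((0, 1, 0, 0, 0); (0, 2, 2, 2, 3); (3, 0, 0, 1, 0))


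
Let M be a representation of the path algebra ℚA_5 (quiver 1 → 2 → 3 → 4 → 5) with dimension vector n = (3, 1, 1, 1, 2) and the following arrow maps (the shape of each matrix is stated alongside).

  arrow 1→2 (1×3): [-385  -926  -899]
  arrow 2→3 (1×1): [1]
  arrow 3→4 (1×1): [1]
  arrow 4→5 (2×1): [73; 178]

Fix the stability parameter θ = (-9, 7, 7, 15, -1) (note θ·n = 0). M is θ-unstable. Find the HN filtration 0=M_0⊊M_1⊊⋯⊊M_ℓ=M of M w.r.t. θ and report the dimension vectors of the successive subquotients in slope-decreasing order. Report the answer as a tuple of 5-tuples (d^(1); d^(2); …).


Interval decomposition of M: I[1,1]^2, I[1,5], I[5,5].
HN type (ℓ=3): μ^(1)=7; μ^(2)=-1; μ^(3)=-9

((0, 1, 1, 1, 1); (0, 0, 0, 0, 1); (3, 0, 0, 0, 0))


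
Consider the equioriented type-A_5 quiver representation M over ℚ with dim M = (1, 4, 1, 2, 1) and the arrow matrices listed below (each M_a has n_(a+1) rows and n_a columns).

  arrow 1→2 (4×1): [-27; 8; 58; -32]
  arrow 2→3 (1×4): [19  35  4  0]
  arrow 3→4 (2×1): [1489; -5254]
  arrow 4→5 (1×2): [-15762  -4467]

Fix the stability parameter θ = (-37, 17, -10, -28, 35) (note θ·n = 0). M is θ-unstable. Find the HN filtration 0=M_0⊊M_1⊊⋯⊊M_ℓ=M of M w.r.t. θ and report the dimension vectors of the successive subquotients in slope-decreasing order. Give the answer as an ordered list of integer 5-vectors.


Via rank(M_{q-1}∘⋯∘M_p): M ≅ I[1,4], I[2,2]^3, I[4,5].
μ_θ-semistable layers: μ^(1)=35; μ^(2)=17; μ^(3)=-7; μ^(4)=-28; μ^(5)=-37

((0, 0, 0, 0, 1); (0, 3, 0, 0, 0); (0, 1, 1, 1, 0); (0, 0, 0, 1, 0); (1, 0, 0, 0, 0))


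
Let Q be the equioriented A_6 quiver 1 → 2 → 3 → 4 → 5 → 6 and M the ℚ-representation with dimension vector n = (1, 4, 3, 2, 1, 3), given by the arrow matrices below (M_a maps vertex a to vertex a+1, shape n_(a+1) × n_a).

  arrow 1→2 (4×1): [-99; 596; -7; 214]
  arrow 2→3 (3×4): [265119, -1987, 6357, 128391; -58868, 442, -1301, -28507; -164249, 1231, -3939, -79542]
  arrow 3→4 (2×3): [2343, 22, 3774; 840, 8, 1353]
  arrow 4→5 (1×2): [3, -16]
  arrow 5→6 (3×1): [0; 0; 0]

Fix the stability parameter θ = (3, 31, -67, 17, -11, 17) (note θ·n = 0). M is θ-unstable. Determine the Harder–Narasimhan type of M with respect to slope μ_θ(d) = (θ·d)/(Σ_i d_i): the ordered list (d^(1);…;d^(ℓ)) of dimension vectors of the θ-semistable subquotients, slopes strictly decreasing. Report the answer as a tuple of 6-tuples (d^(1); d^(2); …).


Via rank(M_{q-1}∘⋯∘M_p): M ≅ I[1,3], I[2,2], I[2,4], I[2,5], I[6,6]^3.
μ_θ-semistable layers: μ^(1)=31; μ^(2)=17; μ^(3)=3; μ^(4)=-11; μ^(5)=-18

((0, 1, 0, 0, 0, 0); (0, 0, 0, 1, 0, 3); (0, 0, 0, 1, 1, 0); (1, 1, 1, 0, 0, 0); (0, 2, 2, 0, 0, 0))


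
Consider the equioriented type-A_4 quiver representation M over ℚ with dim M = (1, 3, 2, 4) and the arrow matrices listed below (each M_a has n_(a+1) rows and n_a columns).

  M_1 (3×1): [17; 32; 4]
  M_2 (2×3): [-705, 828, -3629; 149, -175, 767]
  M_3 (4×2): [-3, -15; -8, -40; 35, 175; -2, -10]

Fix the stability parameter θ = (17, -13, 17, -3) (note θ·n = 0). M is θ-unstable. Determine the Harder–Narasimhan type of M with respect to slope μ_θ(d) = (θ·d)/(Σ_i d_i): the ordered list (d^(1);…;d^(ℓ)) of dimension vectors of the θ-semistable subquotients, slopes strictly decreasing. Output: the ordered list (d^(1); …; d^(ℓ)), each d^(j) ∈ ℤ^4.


Via rank(M_{q-1}∘⋯∘M_p): M ≅ I[1,3], I[2,2], I[2,4], I[4,4]^3.
μ_θ-semistable layers: μ^(1)=17; μ^(2)=7; μ^(3)=2; μ^(4)=-3; μ^(5)=-13

((0, 0, 1, 0); (0, 0, 1, 1); (1, 1, 0, 0); (0, 0, 0, 3); (0, 2, 0, 0))
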